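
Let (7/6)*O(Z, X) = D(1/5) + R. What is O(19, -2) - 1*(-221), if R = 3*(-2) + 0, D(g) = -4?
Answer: 1487/7 ≈ 212.43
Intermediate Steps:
R = -6 (R = -6 + 0 = -6)
O(Z, X) = -60/7 (O(Z, X) = 6*(-4 - 6)/7 = (6/7)*(-10) = -60/7)
O(19, -2) - 1*(-221) = -60/7 - 1*(-221) = -60/7 + 221 = 1487/7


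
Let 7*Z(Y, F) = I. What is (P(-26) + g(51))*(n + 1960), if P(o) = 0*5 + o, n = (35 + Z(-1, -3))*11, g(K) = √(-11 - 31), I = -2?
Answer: -426218/7 + 16393*I*√42/7 ≈ -60888.0 + 15177.0*I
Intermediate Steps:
Z(Y, F) = -2/7 (Z(Y, F) = (⅐)*(-2) = -2/7)
g(K) = I*√42 (g(K) = √(-42) = I*√42)
n = 2673/7 (n = (35 - 2/7)*11 = (243/7)*11 = 2673/7 ≈ 381.86)
P(o) = o (P(o) = 0 + o = o)
(P(-26) + g(51))*(n + 1960) = (-26 + I*√42)*(2673/7 + 1960) = (-26 + I*√42)*(16393/7) = -426218/7 + 16393*I*√42/7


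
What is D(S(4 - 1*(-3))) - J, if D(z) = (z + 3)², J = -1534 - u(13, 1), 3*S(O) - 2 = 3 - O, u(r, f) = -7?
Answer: 13792/9 ≈ 1532.4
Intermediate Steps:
S(O) = 5/3 - O/3 (S(O) = ⅔ + (3 - O)/3 = ⅔ + (1 - O/3) = 5/3 - O/3)
J = -1527 (J = -1534 - 1*(-7) = -1534 + 7 = -1527)
D(z) = (3 + z)²
D(S(4 - 1*(-3))) - J = (3 + (5/3 - (4 - 1*(-3))/3))² - 1*(-1527) = (3 + (5/3 - (4 + 3)/3))² + 1527 = (3 + (5/3 - ⅓*7))² + 1527 = (3 + (5/3 - 7/3))² + 1527 = (3 - ⅔)² + 1527 = (7/3)² + 1527 = 49/9 + 1527 = 13792/9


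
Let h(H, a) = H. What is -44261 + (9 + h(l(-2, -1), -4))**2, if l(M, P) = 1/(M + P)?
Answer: -397673/9 ≈ -44186.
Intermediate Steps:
-44261 + (9 + h(l(-2, -1), -4))**2 = -44261 + (9 + 1/(-2 - 1))**2 = -44261 + (9 + 1/(-3))**2 = -44261 + (9 - 1/3)**2 = -44261 + (26/3)**2 = -44261 + 676/9 = -397673/9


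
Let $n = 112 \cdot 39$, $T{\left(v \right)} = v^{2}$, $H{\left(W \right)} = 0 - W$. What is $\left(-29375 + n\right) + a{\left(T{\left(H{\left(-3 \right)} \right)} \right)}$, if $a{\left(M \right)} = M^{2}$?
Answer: $-24926$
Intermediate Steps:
$H{\left(W \right)} = - W$
$n = 4368$
$\left(-29375 + n\right) + a{\left(T{\left(H{\left(-3 \right)} \right)} \right)} = \left(-29375 + 4368\right) + \left(\left(\left(-1\right) \left(-3\right)\right)^{2}\right)^{2} = -25007 + \left(3^{2}\right)^{2} = -25007 + 9^{2} = -25007 + 81 = -24926$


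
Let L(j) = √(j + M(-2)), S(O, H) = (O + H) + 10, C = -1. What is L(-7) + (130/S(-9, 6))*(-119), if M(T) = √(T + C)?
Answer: -2210 + √(-7 + I*√3) ≈ -2209.7 + 2.6656*I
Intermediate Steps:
M(T) = √(-1 + T) (M(T) = √(T - 1) = √(-1 + T))
S(O, H) = 10 + H + O (S(O, H) = (H + O) + 10 = 10 + H + O)
L(j) = √(j + I*√3) (L(j) = √(j + √(-1 - 2)) = √(j + √(-3)) = √(j + I*√3))
L(-7) + (130/S(-9, 6))*(-119) = √(-7 + I*√3) + (130/(10 + 6 - 9))*(-119) = √(-7 + I*√3) + (130/7)*(-119) = √(-7 + I*√3) - 2210 = -2210 + √(-7 + I*√3)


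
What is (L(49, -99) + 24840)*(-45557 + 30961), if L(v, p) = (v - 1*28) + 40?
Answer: -363454996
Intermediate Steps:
L(v, p) = 12 + v (L(v, p) = (v - 28) + 40 = (-28 + v) + 40 = 12 + v)
(L(49, -99) + 24840)*(-45557 + 30961) = ((12 + 49) + 24840)*(-45557 + 30961) = (61 + 24840)*(-14596) = 24901*(-14596) = -363454996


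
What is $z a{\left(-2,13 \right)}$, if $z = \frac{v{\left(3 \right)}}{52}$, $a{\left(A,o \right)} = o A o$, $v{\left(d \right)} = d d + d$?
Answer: $-78$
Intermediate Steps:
$v{\left(d \right)} = d + d^{2}$ ($v{\left(d \right)} = d^{2} + d = d + d^{2}$)
$a{\left(A,o \right)} = A o^{2}$ ($a{\left(A,o \right)} = A o o = A o^{2}$)
$z = \frac{3}{13}$ ($z = \frac{3 \left(1 + 3\right)}{52} = 3 \cdot 4 \cdot \frac{1}{52} = 12 \cdot \frac{1}{52} = \frac{3}{13} \approx 0.23077$)
$z a{\left(-2,13 \right)} = \frac{3 \left(- 2 \cdot 13^{2}\right)}{13} = \frac{3 \left(\left(-2\right) 169\right)}{13} = \frac{3}{13} \left(-338\right) = -78$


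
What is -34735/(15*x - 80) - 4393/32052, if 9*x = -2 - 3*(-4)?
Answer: 333914399/608988 ≈ 548.31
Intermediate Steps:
x = 10/9 (x = (-2 - 3*(-4))/9 = (-2 + 12)/9 = (1/9)*10 = 10/9 ≈ 1.1111)
-34735/(15*x - 80) - 4393/32052 = -34735/(15*(10/9) - 80) - 4393/32052 = -34735/(50/3 - 80) - 4393*1/32052 = -34735/(-190/3) - 4393/32052 = -34735*(-3/190) - 4393/32052 = 20841/38 - 4393/32052 = 333914399/608988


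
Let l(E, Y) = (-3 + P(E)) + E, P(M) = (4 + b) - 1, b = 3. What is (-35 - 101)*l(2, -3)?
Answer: -680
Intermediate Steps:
P(M) = 6 (P(M) = (4 + 3) - 1 = 7 - 1 = 6)
l(E, Y) = 3 + E (l(E, Y) = (-3 + 6) + E = 3 + E)
(-35 - 101)*l(2, -3) = (-35 - 101)*(3 + 2) = -136*5 = -680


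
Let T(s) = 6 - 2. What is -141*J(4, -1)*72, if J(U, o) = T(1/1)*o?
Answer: 40608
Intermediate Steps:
T(s) = 4
J(U, o) = 4*o
-141*J(4, -1)*72 = -564*(-1)*72 = -141*(-4)*72 = 564*72 = 40608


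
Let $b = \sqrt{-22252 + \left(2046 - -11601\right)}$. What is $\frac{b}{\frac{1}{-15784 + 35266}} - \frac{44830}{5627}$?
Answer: $- \frac{44830}{5627} + 19482 i \sqrt{8605} \approx -7.9669 + 1.8072 \cdot 10^{6} i$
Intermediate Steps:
$b = i \sqrt{8605}$ ($b = \sqrt{-22252 + \left(2046 + 11601\right)} = \sqrt{-22252 + 13647} = \sqrt{-8605} = i \sqrt{8605} \approx 92.763 i$)
$\frac{b}{\frac{1}{-15784 + 35266}} - \frac{44830}{5627} = \frac{i \sqrt{8605}}{\frac{1}{-15784 + 35266}} - \frac{44830}{5627} = \frac{i \sqrt{8605}}{\frac{1}{19482}} - \frac{44830}{5627} = i \sqrt{8605} \frac{1}{\frac{1}{19482}} - \frac{44830}{5627} = i \sqrt{8605} \cdot 19482 - \frac{44830}{5627} = 19482 i \sqrt{8605} - \frac{44830}{5627} = - \frac{44830}{5627} + 19482 i \sqrt{8605}$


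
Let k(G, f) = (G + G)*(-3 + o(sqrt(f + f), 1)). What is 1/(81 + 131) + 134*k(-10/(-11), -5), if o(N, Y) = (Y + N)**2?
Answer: -6817909/2332 + 5360*I*sqrt(10)/11 ≈ -2923.6 + 1540.9*I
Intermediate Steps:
o(N, Y) = (N + Y)**2
k(G, f) = 2*G*(-3 + (1 + sqrt(2)*sqrt(f))**2) (k(G, f) = (G + G)*(-3 + (sqrt(f + f) + 1)**2) = (2*G)*(-3 + (sqrt(2*f) + 1)**2) = (2*G)*(-3 + (sqrt(2)*sqrt(f) + 1)**2) = (2*G)*(-3 + (1 + sqrt(2)*sqrt(f))**2) = 2*G*(-3 + (1 + sqrt(2)*sqrt(f))**2))
1/(81 + 131) + 134*k(-10/(-11), -5) = 1/(81 + 131) + 134*(4*(-10/(-11))*(-1 - 5 + sqrt(2)*sqrt(-5))) = 1/212 + 134*(4*(-10*(-1/11))*(-1 - 5 + sqrt(2)*(I*sqrt(5)))) = 1/212 + 134*(4*(10/11)*(-1 - 5 + I*sqrt(10))) = 1/212 + 134*(4*(10/11)*(-6 + I*sqrt(10))) = 1/212 + 134*(-240/11 + 40*I*sqrt(10)/11) = 1/212 + (-32160/11 + 5360*I*sqrt(10)/11) = -6817909/2332 + 5360*I*sqrt(10)/11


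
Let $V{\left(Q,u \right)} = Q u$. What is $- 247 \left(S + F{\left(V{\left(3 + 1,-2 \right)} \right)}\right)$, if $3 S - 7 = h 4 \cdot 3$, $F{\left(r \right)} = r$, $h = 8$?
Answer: $- \frac{19513}{3} \approx -6504.3$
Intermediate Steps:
$S = \frac{103}{3}$ ($S = \frac{7}{3} + \frac{8 \cdot 4 \cdot 3}{3} = \frac{7}{3} + \frac{32 \cdot 3}{3} = \frac{7}{3} + \frac{1}{3} \cdot 96 = \frac{7}{3} + 32 = \frac{103}{3} \approx 34.333$)
$- 247 \left(S + F{\left(V{\left(3 + 1,-2 \right)} \right)}\right) = - 247 \left(\frac{103}{3} + \left(3 + 1\right) \left(-2\right)\right) = - 247 \left(\frac{103}{3} + 4 \left(-2\right)\right) = - 247 \left(\frac{103}{3} - 8\right) = \left(-247\right) \frac{79}{3} = - \frac{19513}{3}$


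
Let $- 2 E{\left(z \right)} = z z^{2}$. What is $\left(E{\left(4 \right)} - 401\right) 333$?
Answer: $-144189$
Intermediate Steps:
$E{\left(z \right)} = - \frac{z^{3}}{2}$ ($E{\left(z \right)} = - \frac{z z^{2}}{2} = - \frac{z^{3}}{2}$)
$\left(E{\left(4 \right)} - 401\right) 333 = \left(- \frac{4^{3}}{2} - 401\right) 333 = \left(\left(- \frac{1}{2}\right) 64 - 401\right) 333 = \left(-32 - 401\right) 333 = \left(-433\right) 333 = -144189$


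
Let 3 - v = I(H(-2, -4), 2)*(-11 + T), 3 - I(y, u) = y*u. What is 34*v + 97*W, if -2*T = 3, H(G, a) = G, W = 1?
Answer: 3174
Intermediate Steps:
I(y, u) = 3 - u*y (I(y, u) = 3 - y*u = 3 - u*y)
T = -3/2 (T = -½*3 = -3/2 ≈ -1.5000)
v = 181/2 (v = 3 - (3 - 1*2*(-2))*(-11 - 3/2) = 3 - (3 + 4)*(-25)/2 = 3 - 7*(-25)/2 = 3 - 1*(-175/2) = 3 + 175/2 = 181/2 ≈ 90.500)
34*v + 97*W = 34*(181/2) + 97*1 = 3077 + 97 = 3174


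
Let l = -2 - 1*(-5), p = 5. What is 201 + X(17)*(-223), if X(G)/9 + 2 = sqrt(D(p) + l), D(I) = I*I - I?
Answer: 4215 - 2007*sqrt(23) ≈ -5410.2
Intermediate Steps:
D(I) = I**2 - I
l = 3 (l = -2 + 5 = 3)
X(G) = -18 + 9*sqrt(23) (X(G) = -18 + 9*sqrt(5*(-1 + 5) + 3) = -18 + 9*sqrt(5*4 + 3) = -18 + 9*sqrt(20 + 3) = -18 + 9*sqrt(23))
201 + X(17)*(-223) = 201 + (-18 + 9*sqrt(23))*(-223) = 201 + (4014 - 2007*sqrt(23)) = 4215 - 2007*sqrt(23)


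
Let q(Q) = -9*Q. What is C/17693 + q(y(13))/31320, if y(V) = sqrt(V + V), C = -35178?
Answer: -2706/1361 - sqrt(26)/3480 ≈ -1.9897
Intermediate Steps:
y(V) = sqrt(2)*sqrt(V) (y(V) = sqrt(2*V) = sqrt(2)*sqrt(V))
C/17693 + q(y(13))/31320 = -35178/17693 - 9*sqrt(2)*sqrt(13)/31320 = -35178*1/17693 - 9*sqrt(26)*(1/31320) = -2706/1361 - sqrt(26)/3480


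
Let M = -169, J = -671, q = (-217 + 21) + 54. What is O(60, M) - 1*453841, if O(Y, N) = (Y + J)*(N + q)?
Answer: -263820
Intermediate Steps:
q = -142 (q = -196 + 54 = -142)
O(Y, N) = (-671 + Y)*(-142 + N) (O(Y, N) = (Y - 671)*(N - 142) = (-671 + Y)*(-142 + N))
O(60, M) - 1*453841 = (95282 - 671*(-169) - 142*60 - 169*60) - 1*453841 = (95282 + 113399 - 8520 - 10140) - 453841 = 190021 - 453841 = -263820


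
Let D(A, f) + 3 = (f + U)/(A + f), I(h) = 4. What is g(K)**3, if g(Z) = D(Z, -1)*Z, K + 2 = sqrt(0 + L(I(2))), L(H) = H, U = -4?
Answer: 0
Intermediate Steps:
D(A, f) = -3 + (-4 + f)/(A + f) (D(A, f) = -3 + (f - 4)/(A + f) = -3 + (-4 + f)/(A + f))
K = 0 (K = -2 + sqrt(0 + 4) = -2 + sqrt(4) = -2 + 2 = 0)
g(Z) = Z*(-2 - 3*Z)/(-1 + Z) (g(Z) = ((-4 - 3*Z - 2*(-1))/(Z - 1))*Z = ((-4 - 3*Z + 2)/(-1 + Z))*Z = ((-2 - 3*Z)/(-1 + Z))*Z = Z*(-2 - 3*Z)/(-1 + Z))
g(K)**3 = (-1*0*(2 + 3*0)/(-1 + 0))**3 = (-1*0*(2 + 0)/(-1))**3 = (-1*0*(-1)*2)**3 = 0**3 = 0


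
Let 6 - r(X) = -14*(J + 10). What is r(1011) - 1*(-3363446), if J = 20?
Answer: 3363872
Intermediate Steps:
r(X) = 426 (r(X) = 6 - (-14)*(20 + 10) = 6 - (-14)*30 = 6 - 1*(-420) = 6 + 420 = 426)
r(1011) - 1*(-3363446) = 426 - 1*(-3363446) = 426 + 3363446 = 3363872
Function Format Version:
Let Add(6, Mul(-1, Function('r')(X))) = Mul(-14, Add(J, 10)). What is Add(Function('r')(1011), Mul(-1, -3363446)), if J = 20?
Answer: 3363872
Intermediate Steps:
Function('r')(X) = 426 (Function('r')(X) = Add(6, Mul(-1, Mul(-14, Add(20, 10)))) = Add(6, Mul(-1, Mul(-14, 30))) = Add(6, Mul(-1, -420)) = Add(6, 420) = 426)
Add(Function('r')(1011), Mul(-1, -3363446)) = Add(426, Mul(-1, -3363446)) = Add(426, 3363446) = 3363872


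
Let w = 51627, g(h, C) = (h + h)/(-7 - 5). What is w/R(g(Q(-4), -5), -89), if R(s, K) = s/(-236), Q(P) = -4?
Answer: -18275958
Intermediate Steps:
g(h, C) = -h/6 (g(h, C) = (2*h)/(-12) = (2*h)*(-1/12) = -h/6)
R(s, K) = -s/236 (R(s, K) = s*(-1/236) = -s/236)
w/R(g(Q(-4), -5), -89) = 51627/((-(-1)*(-4)/1416)) = 51627/((-1/236*⅔)) = 51627/(-1/354) = 51627*(-354) = -18275958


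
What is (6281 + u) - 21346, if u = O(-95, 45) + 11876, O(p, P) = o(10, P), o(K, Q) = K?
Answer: -3179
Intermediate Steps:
O(p, P) = 10
u = 11886 (u = 10 + 11876 = 11886)
(6281 + u) - 21346 = (6281 + 11886) - 21346 = 18167 - 21346 = -3179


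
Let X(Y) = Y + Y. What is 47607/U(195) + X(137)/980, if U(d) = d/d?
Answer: 23327567/490 ≈ 47607.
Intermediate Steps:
X(Y) = 2*Y
U(d) = 1
47607/U(195) + X(137)/980 = 47607/1 + (2*137)/980 = 47607*1 + 274*(1/980) = 47607 + 137/490 = 23327567/490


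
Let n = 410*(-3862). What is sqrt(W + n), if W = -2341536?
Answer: 2*I*sqrt(981239) ≈ 1981.2*I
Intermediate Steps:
n = -1583420
sqrt(W + n) = sqrt(-2341536 - 1583420) = sqrt(-3924956) = 2*I*sqrt(981239)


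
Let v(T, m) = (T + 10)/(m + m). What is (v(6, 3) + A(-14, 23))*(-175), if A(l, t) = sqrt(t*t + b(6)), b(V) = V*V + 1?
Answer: -1400/3 - 175*sqrt(566) ≈ -4630.0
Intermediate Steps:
b(V) = 1 + V**2 (b(V) = V**2 + 1 = 1 + V**2)
A(l, t) = sqrt(37 + t**2) (A(l, t) = sqrt(t*t + (1 + 6**2)) = sqrt(t**2 + (1 + 36)) = sqrt(t**2 + 37) = sqrt(37 + t**2))
v(T, m) = (10 + T)/(2*m) (v(T, m) = (10 + T)/((2*m)) = (10 + T)*(1/(2*m)) = (10 + T)/(2*m))
(v(6, 3) + A(-14, 23))*(-175) = ((1/2)*(10 + 6)/3 + sqrt(37 + 23**2))*(-175) = ((1/2)*(1/3)*16 + sqrt(37 + 529))*(-175) = (8/3 + sqrt(566))*(-175) = -1400/3 - 175*sqrt(566)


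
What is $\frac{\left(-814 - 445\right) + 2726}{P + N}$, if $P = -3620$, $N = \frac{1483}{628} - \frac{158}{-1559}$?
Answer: $- \frac{478756428}{1180585673} \approx -0.40552$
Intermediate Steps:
$N = \frac{2411221}{979052}$ ($N = 1483 \cdot \frac{1}{628} - - \frac{158}{1559} = \frac{1483}{628} + \frac{158}{1559} = \frac{2411221}{979052} \approx 2.4628$)
$\frac{\left(-814 - 445\right) + 2726}{P + N} = \frac{\left(-814 - 445\right) + 2726}{-3620 + \frac{2411221}{979052}} = \frac{\left(-814 - 445\right) + 2726}{- \frac{3541757019}{979052}} = \left(-1259 + 2726\right) \left(- \frac{979052}{3541757019}\right) = 1467 \left(- \frac{979052}{3541757019}\right) = - \frac{478756428}{1180585673}$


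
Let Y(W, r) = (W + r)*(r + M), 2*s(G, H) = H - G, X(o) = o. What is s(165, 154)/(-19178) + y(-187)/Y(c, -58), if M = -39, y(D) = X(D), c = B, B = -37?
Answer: -7071207/353450540 ≈ -0.020006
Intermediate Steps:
s(G, H) = H/2 - G/2 (s(G, H) = (H - G)/2 = H/2 - G/2)
c = -37
y(D) = D
Y(W, r) = (-39 + r)*(W + r) (Y(W, r) = (W + r)*(r - 39) = (W + r)*(-39 + r) = (-39 + r)*(W + r))
s(165, 154)/(-19178) + y(-187)/Y(c, -58) = ((½)*154 - ½*165)/(-19178) - 187/((-58)² - 39*(-37) - 39*(-58) - 37*(-58)) = (77 - 165/2)*(-1/19178) - 187/(3364 + 1443 + 2262 + 2146) = -11/2*(-1/19178) - 187/9215 = 11/38356 - 187*1/9215 = 11/38356 - 187/9215 = -7071207/353450540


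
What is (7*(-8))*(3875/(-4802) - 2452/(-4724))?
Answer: 6530996/405083 ≈ 16.123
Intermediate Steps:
(7*(-8))*(3875/(-4802) - 2452/(-4724)) = -56*(3875*(-1/4802) - 2452*(-1/4724)) = -56*(-3875/4802 + 613/1181) = -56*(-1632749/5671162) = 6530996/405083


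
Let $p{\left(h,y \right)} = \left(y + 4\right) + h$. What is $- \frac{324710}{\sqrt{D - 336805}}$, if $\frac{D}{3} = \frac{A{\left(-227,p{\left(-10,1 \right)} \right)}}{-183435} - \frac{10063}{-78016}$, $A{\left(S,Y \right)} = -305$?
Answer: $\frac{2597680 i \sqrt{4790130000097356613713}}{321331017583263} \approx 559.51 i$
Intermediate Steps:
$p{\left(h,y \right)} = 4 + h + y$ ($p{\left(h,y \right)} = \left(4 + y\right) + h = 4 + h + y$)
$D = \frac{373940257}{954057664}$ ($D = 3 \left(- \frac{305}{-183435} - \frac{10063}{-78016}\right) = 3 \left(\left(-305\right) \left(- \frac{1}{183435}\right) - - \frac{10063}{78016}\right) = 3 \left(\frac{61}{36687} + \frac{10063}{78016}\right) = 3 \cdot \frac{373940257}{2862172992} = \frac{373940257}{954057664} \approx 0.39195$)
$- \frac{324710}{\sqrt{D - 336805}} = - \frac{324710}{\sqrt{\frac{373940257}{954057664} - 336805}} = - \frac{324710}{\sqrt{- \frac{321331017583263}{954057664}}} = - \frac{324710}{\frac{1}{119257208} i \sqrt{4790130000097356613713}} = - 324710 \left(- \frac{8 i \sqrt{4790130000097356613713}}{321331017583263}\right) = \frac{2597680 i \sqrt{4790130000097356613713}}{321331017583263}$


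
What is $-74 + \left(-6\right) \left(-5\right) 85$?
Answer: $2476$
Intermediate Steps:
$-74 + \left(-6\right) \left(-5\right) 85 = -74 + 30 \cdot 85 = -74 + 2550 = 2476$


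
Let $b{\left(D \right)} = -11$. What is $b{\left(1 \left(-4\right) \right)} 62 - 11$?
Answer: $-693$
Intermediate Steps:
$b{\left(1 \left(-4\right) \right)} 62 - 11 = \left(-11\right) 62 - 11 = -682 - 11 = -693$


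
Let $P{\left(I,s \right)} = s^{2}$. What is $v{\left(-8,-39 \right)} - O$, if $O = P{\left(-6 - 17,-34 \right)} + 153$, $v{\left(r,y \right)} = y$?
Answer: $-1348$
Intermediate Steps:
$O = 1309$ ($O = \left(-34\right)^{2} + 153 = 1156 + 153 = 1309$)
$v{\left(-8,-39 \right)} - O = -39 - 1309 = -1348$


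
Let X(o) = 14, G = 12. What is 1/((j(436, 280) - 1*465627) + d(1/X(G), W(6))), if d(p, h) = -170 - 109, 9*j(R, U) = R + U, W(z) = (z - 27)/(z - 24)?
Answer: -9/4192438 ≈ -2.1467e-6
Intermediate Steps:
W(z) = (-27 + z)/(-24 + z)
j(R, U) = R/9 + U/9 (j(R, U) = (R + U)/9 = R/9 + U/9)
d(p, h) = -279
1/((j(436, 280) - 1*465627) + d(1/X(G), W(6))) = 1/((((⅑)*436 + (⅑)*280) - 1*465627) - 279) = 1/(((436/9 + 280/9) - 465627) - 279) = 1/((716/9 - 465627) - 279) = 1/(-4189927/9 - 279) = 1/(-4192438/9) = -9/4192438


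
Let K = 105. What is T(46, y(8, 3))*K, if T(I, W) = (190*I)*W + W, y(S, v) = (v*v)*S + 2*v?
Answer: 71588790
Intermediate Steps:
y(S, v) = 2*v + S*v**2 (y(S, v) = v**2*S + 2*v = S*v**2 + 2*v = 2*v + S*v**2)
T(I, W) = W + 190*I*W (T(I, W) = 190*I*W + W = W + 190*I*W)
T(46, y(8, 3))*K = ((3*(2 + 8*3))*(1 + 190*46))*105 = ((3*(2 + 24))*(1 + 8740))*105 = ((3*26)*8741)*105 = (78*8741)*105 = 681798*105 = 71588790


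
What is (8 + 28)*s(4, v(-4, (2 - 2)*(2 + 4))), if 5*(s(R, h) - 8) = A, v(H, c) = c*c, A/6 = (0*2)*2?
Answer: 288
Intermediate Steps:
A = 0 (A = 6*((0*2)*2) = 6*(0*2) = 6*0 = 0)
v(H, c) = c**2
s(R, h) = 8 (s(R, h) = 8 + (1/5)*0 = 8 + 0 = 8)
(8 + 28)*s(4, v(-4, (2 - 2)*(2 + 4))) = (8 + 28)*8 = 36*8 = 288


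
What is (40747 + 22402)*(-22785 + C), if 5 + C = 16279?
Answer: -411163139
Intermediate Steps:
C = 16274 (C = -5 + 16279 = 16274)
(40747 + 22402)*(-22785 + C) = (40747 + 22402)*(-22785 + 16274) = 63149*(-6511) = -411163139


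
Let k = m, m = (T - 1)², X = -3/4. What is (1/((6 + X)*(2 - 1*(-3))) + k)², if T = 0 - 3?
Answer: 2835856/11025 ≈ 257.22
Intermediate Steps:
X = -¾ (X = -3*¼ = -¾ ≈ -0.75000)
T = -3
m = 16 (m = (-3 - 1)² = (-4)² = 16)
k = 16
(1/((6 + X)*(2 - 1*(-3))) + k)² = (1/((6 - ¾)*(2 - 1*(-3))) + 16)² = (1/(21*(2 + 3)/4) + 16)² = (1/((21/4)*5) + 16)² = (1/(105/4) + 16)² = (4/105 + 16)² = (1684/105)² = 2835856/11025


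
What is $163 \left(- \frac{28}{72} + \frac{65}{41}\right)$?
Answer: $\frac{143929}{738} \approx 195.03$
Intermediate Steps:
$163 \left(- \frac{28}{72} + \frac{65}{41}\right) = 163 \left(\left(-28\right) \frac{1}{72} + 65 \cdot \frac{1}{41}\right) = 163 \left(- \frac{7}{18} + \frac{65}{41}\right) = 163 \cdot \frac{883}{738} = \frac{143929}{738}$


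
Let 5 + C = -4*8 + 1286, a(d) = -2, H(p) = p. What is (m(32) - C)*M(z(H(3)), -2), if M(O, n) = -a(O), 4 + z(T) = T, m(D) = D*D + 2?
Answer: -446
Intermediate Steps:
m(D) = 2 + D² (m(D) = D² + 2 = 2 + D²)
z(T) = -4 + T
M(O, n) = 2 (M(O, n) = -1*(-2) = 2)
C = 1249 (C = -5 + (-4*8 + 1286) = -5 + (-32 + 1286) = -5 + 1254 = 1249)
(m(32) - C)*M(z(H(3)), -2) = ((2 + 32²) - 1*1249)*2 = ((2 + 1024) - 1249)*2 = (1026 - 1249)*2 = -223*2 = -446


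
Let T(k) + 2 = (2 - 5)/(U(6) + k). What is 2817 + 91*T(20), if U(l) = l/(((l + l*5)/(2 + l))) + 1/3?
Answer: 13112/5 ≈ 2622.4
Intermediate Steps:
U(l) = ⅔ + l/6 (U(l) = l/(((l + 5*l)/(2 + l))) + 1*(⅓) = l/(((6*l)/(2 + l))) + ⅓ = l/((6*l/(2 + l))) + ⅓ = l*((2 + l)/(6*l)) + ⅓ = (⅓ + l/6) + ⅓ = ⅔ + l/6)
T(k) = -2 - 3/(5/3 + k) (T(k) = -2 + (2 - 5)/((⅔ + (⅙)*6) + k) = -2 - 3/((⅔ + 1) + k) = -2 - 3/(5/3 + k))
2817 + 91*T(20) = 2817 + 91*((-19 - 6*20)/(5 + 3*20)) = 2817 + 91*((-19 - 120)/(5 + 60)) = 2817 + 91*(-139/65) = 2817 - 973/5 = 13112/5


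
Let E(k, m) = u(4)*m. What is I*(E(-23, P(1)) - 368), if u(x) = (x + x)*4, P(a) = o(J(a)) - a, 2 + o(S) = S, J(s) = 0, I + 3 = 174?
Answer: -79344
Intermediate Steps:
I = 171 (I = -3 + 174 = 171)
o(S) = -2 + S
P(a) = -2 - a (P(a) = (-2 + 0) - a = -2 - a)
u(x) = 8*x (u(x) = (2*x)*4 = 8*x)
E(k, m) = 32*m (E(k, m) = (8*4)*m = 32*m)
I*(E(-23, P(1)) - 368) = 171*(32*(-2 - 1*1) - 368) = 171*(32*(-2 - 1) - 368) = 171*(32*(-3) - 368) = 171*(-96 - 368) = 171*(-464) = -79344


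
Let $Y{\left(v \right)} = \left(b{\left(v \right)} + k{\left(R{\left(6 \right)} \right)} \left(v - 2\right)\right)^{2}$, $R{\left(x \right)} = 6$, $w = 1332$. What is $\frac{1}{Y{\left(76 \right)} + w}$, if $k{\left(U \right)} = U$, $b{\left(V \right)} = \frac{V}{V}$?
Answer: $\frac{1}{199357} \approx 5.0161 \cdot 10^{-6}$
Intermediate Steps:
$b{\left(V \right)} = 1$
$Y{\left(v \right)} = \left(-11 + 6 v\right)^{2}$ ($Y{\left(v \right)} = \left(1 + 6 \left(v - 2\right)\right)^{2} = \left(1 + 6 \left(-2 + v\right)\right)^{2} = \left(1 + \left(-12 + 6 v\right)\right)^{2} = \left(-11 + 6 v\right)^{2}$)
$\frac{1}{Y{\left(76 \right)} + w} = \frac{1}{\left(-11 + 6 \cdot 76\right)^{2} + 1332} = \frac{1}{\left(-11 + 456\right)^{2} + 1332} = \frac{1}{445^{2} + 1332} = \frac{1}{198025 + 1332} = \frac{1}{199357}$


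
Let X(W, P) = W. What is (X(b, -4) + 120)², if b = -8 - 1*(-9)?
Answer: 14641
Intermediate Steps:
b = 1 (b = -8 + 9 = 1)
(X(b, -4) + 120)² = (1 + 120)² = 121² = 14641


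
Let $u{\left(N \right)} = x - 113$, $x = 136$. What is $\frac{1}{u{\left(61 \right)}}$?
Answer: $\frac{1}{23} \approx 0.043478$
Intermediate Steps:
$u{\left(N \right)} = 23$ ($u{\left(N \right)} = 136 - 113 = 23$)
$\frac{1}{u{\left(61 \right)}} = \frac{1}{23}$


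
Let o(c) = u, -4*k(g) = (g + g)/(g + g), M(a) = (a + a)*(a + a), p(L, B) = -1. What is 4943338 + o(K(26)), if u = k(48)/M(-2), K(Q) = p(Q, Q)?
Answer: 316373631/64 ≈ 4.9433e+6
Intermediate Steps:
K(Q) = -1
M(a) = 4*a**2 (M(a) = (2*a)*(2*a) = 4*a**2)
k(g) = -1/4 (k(g) = -(g + g)/(4*(g + g)) = -2*g/(4*(2*g)) = -2*g*1/(2*g)/4 = -1/4*1 = -1/4)
u = -1/64 (u = -1/(4*(4*(-2)**2)) = -1/(4*(4*4)) = -1/4/16 = -1/4*1/16 = -1/64 ≈ -0.015625)
o(c) = -1/64
4943338 + o(K(26)) = 4943338 - 1/64 = 316373631/64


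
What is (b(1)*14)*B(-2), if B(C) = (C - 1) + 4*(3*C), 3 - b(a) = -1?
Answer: -1512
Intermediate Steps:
b(a) = 4 (b(a) = 3 - 1*(-1) = 3 + 1 = 4)
B(C) = -1 + 13*C (B(C) = (-1 + C) + 12*C = -1 + 13*C)
(b(1)*14)*B(-2) = (4*14)*(-1 + 13*(-2)) = 56*(-1 - 26) = 56*(-27) = -1512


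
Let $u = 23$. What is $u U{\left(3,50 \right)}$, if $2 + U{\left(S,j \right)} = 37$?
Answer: $805$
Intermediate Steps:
$U{\left(S,j \right)} = 35$ ($U{\left(S,j \right)} = -2 + 37 = 35$)
$u U{\left(3,50 \right)} = 23 \cdot 35 = 805$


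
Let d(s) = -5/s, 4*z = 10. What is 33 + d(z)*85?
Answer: -137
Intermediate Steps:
z = 5/2 (z = (¼)*10 = 5/2 ≈ 2.5000)
33 + d(z)*85 = 33 - 5/5/2*85 = 33 - 5*⅖*85 = 33 - 2*85 = 33 - 170 = -137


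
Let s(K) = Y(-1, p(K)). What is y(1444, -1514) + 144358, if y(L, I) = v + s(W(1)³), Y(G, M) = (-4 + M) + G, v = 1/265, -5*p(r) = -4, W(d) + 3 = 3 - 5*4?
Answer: 38253758/265 ≈ 1.4435e+5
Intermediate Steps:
W(d) = -20 (W(d) = -3 + (3 - 5*4) = -3 + (3 - 20) = -3 - 17 = -20)
p(r) = ⅘ (p(r) = -⅕*(-4) = ⅘)
v = 1/265 ≈ 0.0037736
Y(G, M) = -4 + G + M
s(K) = -21/5 (s(K) = -4 - 1 + ⅘ = -21/5)
y(L, I) = -1112/265 (y(L, I) = 1/265 - 21/5 = -1112/265)
y(1444, -1514) + 144358 = -1112/265 + 144358 = 38253758/265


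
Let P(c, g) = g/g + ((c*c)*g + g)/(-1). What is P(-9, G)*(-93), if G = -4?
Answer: -30597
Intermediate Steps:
P(c, g) = 1 - g - g*c**2 (P(c, g) = 1 + (c**2*g + g)*(-1) = 1 + (g*c**2 + g)*(-1) = 1 + (g + g*c**2)*(-1) = 1 + (-g - g*c**2) = 1 - g - g*c**2)
P(-9, G)*(-93) = (1 - 1*(-4) - 1*(-4)*(-9)**2)*(-93) = (1 + 4 - 1*(-4)*81)*(-93) = (1 + 4 + 324)*(-93) = 329*(-93) = -30597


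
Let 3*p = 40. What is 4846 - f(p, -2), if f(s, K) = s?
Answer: 14498/3 ≈ 4832.7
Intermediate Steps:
p = 40/3 (p = (1/3)*40 = 40/3 ≈ 13.333)
4846 - f(p, -2) = 4846 - 1*40/3 = 4846 - 40/3 = 14498/3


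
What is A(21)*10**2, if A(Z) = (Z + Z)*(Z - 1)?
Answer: 84000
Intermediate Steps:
A(Z) = 2*Z*(-1 + Z) (A(Z) = (2*Z)*(-1 + Z) = 2*Z*(-1 + Z))
A(21)*10**2 = (2*21*(-1 + 21))*10**2 = (2*21*20)*100 = 840*100 = 84000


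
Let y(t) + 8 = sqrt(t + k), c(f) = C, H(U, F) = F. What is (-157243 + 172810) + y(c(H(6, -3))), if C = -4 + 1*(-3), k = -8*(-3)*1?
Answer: 15559 + sqrt(17) ≈ 15563.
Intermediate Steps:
k = 24 (k = 24*1 = 24)
C = -7 (C = -4 - 3 = -7)
c(f) = -7
y(t) = -8 + sqrt(24 + t) (y(t) = -8 + sqrt(t + 24) = -8 + sqrt(24 + t))
(-157243 + 172810) + y(c(H(6, -3))) = (-157243 + 172810) + (-8 + sqrt(24 - 7)) = 15567 + (-8 + sqrt(17)) = 15559 + sqrt(17)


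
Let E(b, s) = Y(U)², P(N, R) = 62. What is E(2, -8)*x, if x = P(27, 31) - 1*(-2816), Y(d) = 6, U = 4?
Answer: 103608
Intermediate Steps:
E(b, s) = 36 (E(b, s) = 6² = 36)
x = 2878 (x = 62 - 1*(-2816) = 62 + 2816 = 2878)
E(2, -8)*x = 36*2878 = 103608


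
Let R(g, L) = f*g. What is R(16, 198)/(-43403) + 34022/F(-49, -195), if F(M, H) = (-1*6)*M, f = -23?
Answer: 738382529/6380241 ≈ 115.73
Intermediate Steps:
F(M, H) = -6*M
R(g, L) = -23*g
R(16, 198)/(-43403) + 34022/F(-49, -195) = -23*16/(-43403) + 34022/((-6*(-49))) = -368*(-1/43403) + 34022/294 = 368/43403 + 34022*(1/294) = 368/43403 + 17011/147 = 738382529/6380241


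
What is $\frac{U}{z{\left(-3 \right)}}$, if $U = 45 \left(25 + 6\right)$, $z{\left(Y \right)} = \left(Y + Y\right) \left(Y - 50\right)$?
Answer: $\frac{465}{106} \approx 4.3868$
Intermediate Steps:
$z{\left(Y \right)} = 2 Y \left(-50 + Y\right)$
$U = 1395$ ($U = 45 \cdot 31 = 1395$)
$\frac{U}{z{\left(-3 \right)}} = \frac{1395}{2 \left(-3\right) \left(-50 - 3\right)} = \frac{1395}{2 \left(-3\right) \left(-53\right)} = \frac{1395}{318} = 1395 \cdot \frac{1}{318} = \frac{465}{106}$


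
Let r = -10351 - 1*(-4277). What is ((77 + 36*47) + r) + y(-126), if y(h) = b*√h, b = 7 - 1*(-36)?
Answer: -4305 + 129*I*√14 ≈ -4305.0 + 482.67*I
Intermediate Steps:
b = 43 (b = 7 + 36 = 43)
y(h) = 43*√h
r = -6074 (r = -10351 + 4277 = -6074)
((77 + 36*47) + r) + y(-126) = ((77 + 36*47) - 6074) + 43*√(-126) = ((77 + 1692) - 6074) + 43*(3*I*√14) = (1769 - 6074) + 129*I*√14 = -4305 + 129*I*√14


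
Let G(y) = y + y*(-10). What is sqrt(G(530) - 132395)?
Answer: I*sqrt(137165) ≈ 370.36*I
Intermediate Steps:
G(y) = -9*y (G(y) = y - 10*y = -9*y)
sqrt(G(530) - 132395) = sqrt(-9*530 - 132395) = sqrt(-4770 - 132395) = sqrt(-137165) = I*sqrt(137165)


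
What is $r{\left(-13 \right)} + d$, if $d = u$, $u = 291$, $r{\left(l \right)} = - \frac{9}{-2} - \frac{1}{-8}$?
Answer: $\frac{2365}{8} \approx 295.63$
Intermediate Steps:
$r{\left(l \right)} = \frac{37}{8}$ ($r{\left(l \right)} = \left(-9\right) \left(- \frac{1}{2}\right) - - \frac{1}{8} = \frac{9}{2} + \frac{1}{8} = \frac{37}{8}$)
$d = 291$
$r{\left(-13 \right)} + d = \frac{37}{8} + 291 = \frac{2365}{8}$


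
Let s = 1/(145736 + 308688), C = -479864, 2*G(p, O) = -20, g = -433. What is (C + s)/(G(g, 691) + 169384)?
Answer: -72687239445/25655870192 ≈ -2.8332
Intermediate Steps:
G(p, O) = -10 (G(p, O) = (½)*(-20) = -10)
s = 1/454424 ≈ 2.2006e-6
(C + s)/(G(g, 691) + 169384) = (-479864 + 1/454424)/(-10 + 169384) = -218061718335/454424/169374 = -218061718335/454424*1/169374 = -72687239445/25655870192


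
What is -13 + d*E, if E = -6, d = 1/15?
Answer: -67/5 ≈ -13.400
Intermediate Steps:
d = 1/15 ≈ 0.066667
-13 + d*E = -13 + (1/15)*(-6) = -13 - ⅖ = -67/5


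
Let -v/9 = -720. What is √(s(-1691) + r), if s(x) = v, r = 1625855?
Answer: √1632335 ≈ 1277.6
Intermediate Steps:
v = 6480 (v = -9*(-720) = 6480)
s(x) = 6480
√(s(-1691) + r) = √(6480 + 1625855) = √1632335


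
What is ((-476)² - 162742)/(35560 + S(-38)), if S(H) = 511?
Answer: 63834/36071 ≈ 1.7697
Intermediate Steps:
((-476)² - 162742)/(35560 + S(-38)) = ((-476)² - 162742)/(35560 + 511) = (226576 - 162742)/36071 = 63834*(1/36071) = 63834/36071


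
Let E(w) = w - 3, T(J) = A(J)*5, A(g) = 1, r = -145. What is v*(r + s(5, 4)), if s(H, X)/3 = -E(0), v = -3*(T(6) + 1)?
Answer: 2448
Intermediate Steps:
T(J) = 5 (T(J) = 1*5 = 5)
E(w) = -3 + w
v = -18 (v = -3*(5 + 1) = -3*6 = -18)
s(H, X) = 9 (s(H, X) = 3*(-(-3 + 0)) = 3*(-1*(-3)) = 3*3 = 9)
v*(r + s(5, 4)) = -18*(-145 + 9) = -18*(-136) = 2448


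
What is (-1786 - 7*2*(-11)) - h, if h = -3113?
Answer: 1481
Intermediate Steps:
(-1786 - 7*2*(-11)) - h = (-1786 - 7*2*(-11)) - 1*(-3113) = (-1786 - 14*(-11)) + 3113 = (-1786 - 1*(-154)) + 3113 = (-1786 + 154) + 3113 = -1632 + 3113 = 1481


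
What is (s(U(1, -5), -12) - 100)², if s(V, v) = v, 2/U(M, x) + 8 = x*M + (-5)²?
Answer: 12544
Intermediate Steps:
U(M, x) = 2/(17 + M*x) (U(M, x) = 2/(-8 + (x*M + (-5)²)) = 2/(-8 + (M*x + 25)) = 2/(-8 + (25 + M*x)) = 2/(17 + M*x))
(s(U(1, -5), -12) - 100)² = (-12 - 100)² = (-112)² = 12544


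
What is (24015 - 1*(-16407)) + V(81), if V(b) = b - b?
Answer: 40422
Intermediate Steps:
V(b) = 0
(24015 - 1*(-16407)) + V(81) = (24015 - 1*(-16407)) + 0 = (24015 + 16407) + 0 = 40422 + 0 = 40422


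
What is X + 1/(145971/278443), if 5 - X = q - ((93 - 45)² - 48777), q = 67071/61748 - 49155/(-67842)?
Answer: -1578587619734859379/33971569833852 ≈ -46468.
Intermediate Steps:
q = 1264242287/698184636 (q = 67071*(1/61748) - 49155*(-1/67842) = 67071/61748 + 16385/22614 = 1264242287/698184636 ≈ 1.8108)
X = -32444507907935/698184636 (X = 5 - (1264242287/698184636 - ((93 - 45)² - 48777)) = 5 - (1264242287/698184636 - (48² - 48777)) = 5 - (1264242287/698184636 - (2304 - 48777)) = 5 - (1264242287/698184636 - 1*(-46473)) = 5 - (1264242287/698184636 + 46473) = 5 - 1*32447998831115/698184636 = 5 - 32447998831115/698184636 = -32444507907935/698184636 ≈ -46470.)
X + 1/(145971/278443) = -32444507907935/698184636 + 1/(145971/278443) = -32444507907935/698184636 + 278443/145971 = -1578587619734859379/33971569833852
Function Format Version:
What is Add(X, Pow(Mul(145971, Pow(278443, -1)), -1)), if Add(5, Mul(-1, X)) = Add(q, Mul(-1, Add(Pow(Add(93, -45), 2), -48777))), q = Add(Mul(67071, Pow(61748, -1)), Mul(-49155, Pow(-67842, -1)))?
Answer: Rational(-1578587619734859379, 33971569833852) ≈ -46468.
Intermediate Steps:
q = Rational(1264242287, 698184636) (q = Add(Mul(67071, Rational(1, 61748)), Mul(-49155, Rational(-1, 67842))) = Add(Rational(67071, 61748), Rational(16385, 22614)) = Rational(1264242287, 698184636) ≈ 1.8108)
X = Rational(-32444507907935, 698184636) (X = Add(5, Mul(-1, Add(Rational(1264242287, 698184636), Mul(-1, Add(Pow(Add(93, -45), 2), -48777))))) = Add(5, Mul(-1, Add(Rational(1264242287, 698184636), Mul(-1, Add(Pow(48, 2), -48777))))) = Add(5, Mul(-1, Add(Rational(1264242287, 698184636), Mul(-1, Add(2304, -48777))))) = Add(5, Mul(-1, Add(Rational(1264242287, 698184636), Mul(-1, -46473)))) = Add(5, Mul(-1, Add(Rational(1264242287, 698184636), 46473))) = Add(5, Mul(-1, Rational(32447998831115, 698184636))) = Add(5, Rational(-32447998831115, 698184636)) = Rational(-32444507907935, 698184636) ≈ -46470.)
Add(X, Pow(Mul(145971, Pow(278443, -1)), -1)) = Add(Rational(-32444507907935, 698184636), Pow(Mul(145971, Pow(278443, -1)), -1)) = Add(Rational(-32444507907935, 698184636), Pow(Mul(145971, Rational(1, 278443)), -1)) = Add(Rational(-32444507907935, 698184636), Pow(Rational(145971, 278443), -1)) = Add(Rational(-32444507907935, 698184636), Rational(278443, 145971)) = Rational(-1578587619734859379, 33971569833852)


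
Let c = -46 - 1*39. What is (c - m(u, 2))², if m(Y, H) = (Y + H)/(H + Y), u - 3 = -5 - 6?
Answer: 7396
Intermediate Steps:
u = -8 (u = 3 + (-5 - 6) = 3 - 11 = -8)
m(Y, H) = 1 (m(Y, H) = (H + Y)/(H + Y) = 1)
c = -85 (c = -46 - 39 = -85)
(c - m(u, 2))² = (-85 - 1*1)² = (-85 - 1)² = (-86)² = 7396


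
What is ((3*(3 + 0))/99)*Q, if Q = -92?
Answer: -92/11 ≈ -8.3636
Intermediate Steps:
((3*(3 + 0))/99)*Q = ((3*(3 + 0))/99)*(-92) = ((3*3)*(1/99))*(-92) = (9*(1/99))*(-92) = (1/11)*(-92) = -92/11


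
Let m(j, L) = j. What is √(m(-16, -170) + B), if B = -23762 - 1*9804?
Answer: I*√33582 ≈ 183.25*I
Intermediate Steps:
B = -33566 (B = -23762 - 9804 = -33566)
√(m(-16, -170) + B) = √(-16 - 33566) = √(-33582) = I*√33582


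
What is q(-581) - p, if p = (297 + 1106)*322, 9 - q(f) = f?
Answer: -451176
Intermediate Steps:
q(f) = 9 - f
p = 451766 (p = 1403*322 = 451766)
q(-581) - p = (9 - 1*(-581)) - 1*451766 = (9 + 581) - 451766 = 590 - 451766 = -451176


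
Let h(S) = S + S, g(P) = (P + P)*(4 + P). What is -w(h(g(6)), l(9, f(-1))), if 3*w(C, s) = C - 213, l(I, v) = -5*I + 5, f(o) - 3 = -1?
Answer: -9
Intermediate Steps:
f(o) = 2 (f(o) = 3 - 1 = 2)
g(P) = 2*P*(4 + P) (g(P) = (2*P)*(4 + P) = 2*P*(4 + P))
l(I, v) = 5 - 5*I
h(S) = 2*S
w(C, s) = -71 + C/3 (w(C, s) = (C - 213)/3 = (-213 + C)/3 = -71 + C/3)
-w(h(g(6)), l(9, f(-1))) = -(-71 + (2*(2*6*(4 + 6)))/3) = -(-71 + (2*(2*6*10))/3) = -(-71 + (2*120)/3) = -(-71 + (⅓)*240) = -(-71 + 80) = -1*9 = -9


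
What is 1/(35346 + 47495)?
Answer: 1/82841 ≈ 1.2071e-5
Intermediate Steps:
1/(35346 + 47495) = 1/82841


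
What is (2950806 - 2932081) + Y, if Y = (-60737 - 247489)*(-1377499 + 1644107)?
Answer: -82175498683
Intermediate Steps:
Y = -82175517408 (Y = -308226*266608 = -82175517408)
(2950806 - 2932081) + Y = (2950806 - 2932081) - 82175517408 = 18725 - 82175517408 = -82175498683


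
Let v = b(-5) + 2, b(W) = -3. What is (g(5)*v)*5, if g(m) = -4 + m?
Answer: -5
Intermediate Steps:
v = -1 (v = -3 + 2 = -1)
(g(5)*v)*5 = ((-4 + 5)*(-1))*5 = (1*(-1))*5 = -1*5 = -5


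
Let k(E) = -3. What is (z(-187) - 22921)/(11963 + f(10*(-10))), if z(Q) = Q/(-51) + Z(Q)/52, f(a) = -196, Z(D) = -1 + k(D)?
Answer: -893779/458913 ≈ -1.9476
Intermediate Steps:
Z(D) = -4 (Z(D) = -1 - 3 = -4)
z(Q) = -1/13 - Q/51 (z(Q) = Q/(-51) - 4/52 = Q*(-1/51) - 4*1/52 = -Q/51 - 1/13 = -1/13 - Q/51)
(z(-187) - 22921)/(11963 + f(10*(-10))) = ((-1/13 - 1/51*(-187)) - 22921)/(11963 - 196) = ((-1/13 + 11/3) - 22921)/11767 = (140/39 - 22921)*(1/11767) = -893779/39*1/11767 = -893779/458913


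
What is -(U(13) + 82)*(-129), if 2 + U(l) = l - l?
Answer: 10320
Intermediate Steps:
U(l) = -2 (U(l) = -2 + (l - l) = -2 + 0 = -2)
-(U(13) + 82)*(-129) = -(-2 + 82)*(-129) = -80*(-129) = -1*(-10320) = 10320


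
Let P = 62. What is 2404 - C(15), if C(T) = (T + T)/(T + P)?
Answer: 185078/77 ≈ 2403.6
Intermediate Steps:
C(T) = 2*T/(62 + T) (C(T) = (T + T)/(T + 62) = (2*T)/(62 + T) = 2*T/(62 + T))
2404 - C(15) = 2404 - 2*15/(62 + 15) = 2404 - 2*15/77 = 2404 - 1*30/77 = 2404 - 30/77 = 185078/77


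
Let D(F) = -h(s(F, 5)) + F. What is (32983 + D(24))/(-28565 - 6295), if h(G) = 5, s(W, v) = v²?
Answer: -16501/17430 ≈ -0.94670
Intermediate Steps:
D(F) = -5 + F (D(F) = -1*5 + F = -5 + F)
(32983 + D(24))/(-28565 - 6295) = (32983 + (-5 + 24))/(-28565 - 6295) = (32983 + 19)/(-34860) = 33002*(-1/34860) = -16501/17430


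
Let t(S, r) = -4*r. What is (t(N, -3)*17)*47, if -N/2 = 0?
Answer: 9588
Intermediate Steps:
N = 0 (N = -2*0 = 0)
(t(N, -3)*17)*47 = (-4*(-3)*17)*47 = (12*17)*47 = 204*47 = 9588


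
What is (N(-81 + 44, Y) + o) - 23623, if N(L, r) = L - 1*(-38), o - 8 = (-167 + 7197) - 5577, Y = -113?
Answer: -22161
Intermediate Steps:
o = 1461 (o = 8 + ((-167 + 7197) - 5577) = 8 + (7030 - 5577) = 8 + 1453 = 1461)
N(L, r) = 38 + L (N(L, r) = L + 38 = 38 + L)
(N(-81 + 44, Y) + o) - 23623 = ((38 + (-81 + 44)) + 1461) - 23623 = ((38 - 37) + 1461) - 23623 = (1 + 1461) - 23623 = 1462 - 23623 = -22161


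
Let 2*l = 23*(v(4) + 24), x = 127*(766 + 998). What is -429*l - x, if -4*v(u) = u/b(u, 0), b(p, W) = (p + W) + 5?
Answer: -2051303/6 ≈ -3.4188e+5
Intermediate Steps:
b(p, W) = 5 + W + p (b(p, W) = (W + p) + 5 = 5 + W + p)
v(u) = -u/(4*(5 + u)) (v(u) = -u/(4*(5 + 0 + u)) = -u/(4*(5 + u)))
x = 224028 (x = 127*1764 = 224028)
l = 4945/18 (l = (23*(-1*4/(20 + 4*4) + 24))/2 = (23*(-1*4/(20 + 16) + 24))/2 = (23*(-1*4/36 + 24))/2 = (23*(-1*4*1/36 + 24))/2 = (23*(-⅑ + 24))/2 = (23*(215/9))/2 = (½)*(4945/9) = 4945/18 ≈ 274.72)
-429*l - x = -429*4945/18 - 1*224028 = -707135/6 - 224028 = -2051303/6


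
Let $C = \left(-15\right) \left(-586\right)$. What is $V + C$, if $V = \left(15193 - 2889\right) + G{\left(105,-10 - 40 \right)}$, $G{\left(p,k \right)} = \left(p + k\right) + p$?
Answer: $21254$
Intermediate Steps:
$C = 8790$
$G{\left(p,k \right)} = k + 2 p$ ($G{\left(p,k \right)} = \left(k + p\right) + p = k + 2 p$)
$V = 12464$ ($V = \left(15193 - 2889\right) + \left(\left(-10 - 40\right) + 2 \cdot 105\right) = 12304 + \left(-50 + 210\right) = 12304 + 160 = 12464$)
$V + C = 12464 + 8790 = 21254$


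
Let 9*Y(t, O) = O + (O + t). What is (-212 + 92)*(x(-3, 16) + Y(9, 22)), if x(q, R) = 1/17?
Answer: -36400/51 ≈ -713.73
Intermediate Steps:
x(q, R) = 1/17
Y(t, O) = t/9 + 2*O/9 (Y(t, O) = (O + (O + t))/9 = (t + 2*O)/9 = t/9 + 2*O/9)
(-212 + 92)*(x(-3, 16) + Y(9, 22)) = (-212 + 92)*(1/17 + ((⅑)*9 + (2/9)*22)) = -120*(1/17 + (1 + 44/9)) = -120*(1/17 + 53/9) = -120*910/153 = -36400/51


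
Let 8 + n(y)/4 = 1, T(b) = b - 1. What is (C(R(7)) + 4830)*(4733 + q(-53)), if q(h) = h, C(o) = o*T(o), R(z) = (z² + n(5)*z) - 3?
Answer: 128606400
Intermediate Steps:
T(b) = -1 + b
n(y) = -28 (n(y) = -32 + 4*1 = -32 + 4 = -28)
R(z) = -3 + z² - 28*z (R(z) = (z² - 28*z) - 3 = -3 + z² - 28*z)
C(o) = o*(-1 + o)
(C(R(7)) + 4830)*(4733 + q(-53)) = ((-3 + 7² - 28*7)*(-1 + (-3 + 7² - 28*7)) + 4830)*(4733 - 53) = ((-3 + 49 - 196)*(-1 + (-3 + 49 - 196)) + 4830)*4680 = (-150*(-1 - 150) + 4830)*4680 = (-150*(-151) + 4830)*4680 = (22650 + 4830)*4680 = 27480*4680 = 128606400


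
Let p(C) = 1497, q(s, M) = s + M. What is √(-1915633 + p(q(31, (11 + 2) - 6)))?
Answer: 14*I*√9766 ≈ 1383.5*I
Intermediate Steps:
q(s, M) = M + s
√(-1915633 + p(q(31, (11 + 2) - 6))) = √(-1915633 + 1497) = √(-1914136) = 14*I*√9766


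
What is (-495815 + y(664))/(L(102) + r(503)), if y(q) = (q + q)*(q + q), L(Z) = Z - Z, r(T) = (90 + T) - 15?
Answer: 1267769/578 ≈ 2193.4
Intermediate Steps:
r(T) = 75 + T
L(Z) = 0
y(q) = 4*q² (y(q) = (2*q)*(2*q) = 4*q²)
(-495815 + y(664))/(L(102) + r(503)) = (-495815 + 4*664²)/(0 + (75 + 503)) = (-495815 + 4*440896)/(0 + 578) = (-495815 + 1763584)/578 = 1267769*(1/578) = 1267769/578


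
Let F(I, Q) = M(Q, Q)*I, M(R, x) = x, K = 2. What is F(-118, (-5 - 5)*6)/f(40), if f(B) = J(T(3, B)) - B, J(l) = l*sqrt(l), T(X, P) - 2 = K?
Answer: -885/4 ≈ -221.25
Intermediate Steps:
T(X, P) = 4 (T(X, P) = 2 + 2 = 4)
J(l) = l**(3/2)
f(B) = 8 - B (f(B) = 4**(3/2) - B = 8 - B)
F(I, Q) = I*Q (F(I, Q) = Q*I = I*Q)
F(-118, (-5 - 5)*6)/f(40) = (-118*(-5 - 5)*6)/(8 - 1*40) = (-(-1180)*6)/(8 - 40) = -118*(-60)/(-32) = 7080*(-1/32) = -885/4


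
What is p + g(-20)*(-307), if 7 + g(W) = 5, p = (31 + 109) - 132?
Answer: 622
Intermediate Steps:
p = 8 (p = 140 - 132 = 8)
g(W) = -2 (g(W) = -7 + 5 = -2)
p + g(-20)*(-307) = 8 - 2*(-307) = 8 + 614 = 622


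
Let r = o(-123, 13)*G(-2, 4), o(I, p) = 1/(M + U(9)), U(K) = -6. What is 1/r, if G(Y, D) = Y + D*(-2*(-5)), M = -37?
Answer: -43/38 ≈ -1.1316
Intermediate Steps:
G(Y, D) = Y + 10*D (G(Y, D) = Y + D*10 = Y + 10*D)
o(I, p) = -1/43 (o(I, p) = 1/(-37 - 6) = 1/(-43) = -1/43)
r = -38/43 (r = -(-2 + 10*4)/43 = -(-2 + 40)/43 = -1/43*38 = -38/43 ≈ -0.88372)
1/r = 1/(-38/43) = -43/38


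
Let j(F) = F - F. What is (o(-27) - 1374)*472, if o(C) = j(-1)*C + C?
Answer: -661272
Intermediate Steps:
j(F) = 0
o(C) = C (o(C) = 0*C + C = 0 + C = C)
(o(-27) - 1374)*472 = (-27 - 1374)*472 = -1401*472 = -661272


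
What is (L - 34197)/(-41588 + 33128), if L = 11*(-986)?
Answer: 45043/8460 ≈ 5.3242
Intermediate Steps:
L = -10846
(L - 34197)/(-41588 + 33128) = (-10846 - 34197)/(-41588 + 33128) = -45043/(-8460) = -45043*(-1/8460) = 45043/8460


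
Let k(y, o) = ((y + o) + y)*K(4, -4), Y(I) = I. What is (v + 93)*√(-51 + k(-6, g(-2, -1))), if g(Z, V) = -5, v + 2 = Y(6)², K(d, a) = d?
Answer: 127*I*√119 ≈ 1385.4*I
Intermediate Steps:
v = 34 (v = -2 + 6² = -2 + 36 = 34)
k(y, o) = 4*o + 8*y (k(y, o) = ((y + o) + y)*4 = ((o + y) + y)*4 = (o + 2*y)*4 = 4*o + 8*y)
(v + 93)*√(-51 + k(-6, g(-2, -1))) = (34 + 93)*√(-51 + (4*(-5) + 8*(-6))) = 127*√(-51 + (-20 - 48)) = 127*√(-51 - 68) = 127*√(-119) = 127*(I*√119) = 127*I*√119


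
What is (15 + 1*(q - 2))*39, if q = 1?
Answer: 546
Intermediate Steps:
(15 + 1*(q - 2))*39 = (15 + 1*(1 - 2))*39 = (15 + 1*(-1))*39 = (15 - 1)*39 = 14*39 = 546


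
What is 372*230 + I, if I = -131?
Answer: 85429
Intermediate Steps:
372*230 + I = 372*230 - 131 = 85560 - 131 = 85429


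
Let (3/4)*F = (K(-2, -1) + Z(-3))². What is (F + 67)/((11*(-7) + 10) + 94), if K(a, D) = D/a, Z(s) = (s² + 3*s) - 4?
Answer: 250/81 ≈ 3.0864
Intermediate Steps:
Z(s) = -4 + s² + 3*s
F = 49/3 (F = 4*(-1/(-2) + (-4 + (-3)² + 3*(-3)))²/3 = 4*(-1*(-½) + (-4 + 9 - 9))²/3 = 4*(½ - 4)²/3 = 4*(-7/2)²/3 = (4/3)*(49/4) = 49/3 ≈ 16.333)
(F + 67)/((11*(-7) + 10) + 94) = (49/3 + 67)/((11*(-7) + 10) + 94) = 250/(3*((-77 + 10) + 94)) = 250/(3*(-67 + 94)) = (250/3)/27 = (250/3)*(1/27) = 250/81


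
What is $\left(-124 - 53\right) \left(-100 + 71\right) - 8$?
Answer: $5125$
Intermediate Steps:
$\left(-124 - 53\right) \left(-100 + 71\right) - 8 = \left(-177\right) \left(-29\right) - 8 = 5133 - 8 = 5125$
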